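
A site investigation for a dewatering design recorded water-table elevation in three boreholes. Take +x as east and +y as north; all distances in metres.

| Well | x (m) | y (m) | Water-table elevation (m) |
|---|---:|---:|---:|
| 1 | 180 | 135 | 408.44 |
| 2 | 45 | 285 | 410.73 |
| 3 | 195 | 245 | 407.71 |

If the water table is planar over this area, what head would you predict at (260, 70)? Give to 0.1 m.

With h = a·x + b·y + c and 1 as origin, the differences give:
  (-135)·a + 150·b = +2.29
  15·a + 110·b = -0.73
Eliminate b (×110 and ×150, subtract): -17100·a = 361.400 → a = ∂h/∂x = -0.02113
Back-substitute: b = ∂h/∂y = -0.003754.
h(260, 70) = 408.44 + (-0.02113)·(80) + (-0.003754)·(-65) = 408.44 -1.691 +0.244 = 406.993 m.

407.0 m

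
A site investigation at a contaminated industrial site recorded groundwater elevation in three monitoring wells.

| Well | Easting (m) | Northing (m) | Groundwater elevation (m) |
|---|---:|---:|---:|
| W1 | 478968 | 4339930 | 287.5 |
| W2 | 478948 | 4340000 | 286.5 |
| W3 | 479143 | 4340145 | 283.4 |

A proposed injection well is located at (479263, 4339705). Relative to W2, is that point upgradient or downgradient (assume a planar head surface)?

With h = a·x + b·y + c and W1 as origin, the differences give:
  (-20)·a + 70·b = -1.0
  175·a + 215·b = -4.1
Eliminate b (×215 and ×70, subtract): -16550·a = 72.00 → a = ∂h/∂x = -0.004350
Back-substitute: b = ∂h/∂y = -0.01553.
Head at (479263, 4339705) = 287.5 + (-0.004350)·(295) + (-0.01553)·(-225) = 289.71 m.
That is higher than the 286.5 m at W2, so the point is upgradient.

upgradient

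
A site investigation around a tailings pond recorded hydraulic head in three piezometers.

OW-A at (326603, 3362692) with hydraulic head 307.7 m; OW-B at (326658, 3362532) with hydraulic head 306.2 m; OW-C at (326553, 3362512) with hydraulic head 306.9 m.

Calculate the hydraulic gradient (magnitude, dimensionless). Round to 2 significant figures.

0.010

Three-point gradient (reference OW-A): Δ to OW-B = (55, -160, -1.5), Δ to OW-C = (-50, -180, -0.8).
∂h/∂x = -0.007933, ∂h/∂y = +0.006648 (det = -17900).
|∇h| = √(-0.007933² + 0.006648²) = 0.01035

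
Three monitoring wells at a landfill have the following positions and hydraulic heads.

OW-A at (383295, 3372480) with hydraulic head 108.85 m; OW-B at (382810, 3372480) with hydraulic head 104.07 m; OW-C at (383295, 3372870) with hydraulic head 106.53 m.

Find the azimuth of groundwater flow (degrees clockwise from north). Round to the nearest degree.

∂h/∂x = (104.07 − 108.85) / (382810 − 383295) = +0.009856
∂h/∂y = (106.53 − 108.85) / (3372870 − 3372480) = -0.005949
Flow direction (−∇h) has components (-0.009856 E, +0.005949 N).
Azimuth = atan2(E, N) = atan2(-0.009856, +0.005949) = 301.1° ≈ 301°.

301°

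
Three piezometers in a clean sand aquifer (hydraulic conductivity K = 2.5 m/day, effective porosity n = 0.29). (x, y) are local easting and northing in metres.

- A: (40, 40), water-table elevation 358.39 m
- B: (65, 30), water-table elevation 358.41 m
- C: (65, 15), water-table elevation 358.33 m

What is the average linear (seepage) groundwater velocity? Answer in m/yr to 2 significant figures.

19 m/yr

Differences from A: to B (Δx, Δy, Δh) = (25, -10, +0.02); to C = (25, -25, -0.06).
Determinant of the coordinate differences = 25·(-25) − 25·(-10) = -375.
∂h/∂x = [(+0.02)·(-25) − (-0.06)·(-10)] / -375 = +0.002933
∂h/∂y = [25·(-0.06) − 25·(+0.02)] / -375 = +0.005333
|∇h| = √(0.002933² + 0.005333²) = 0.006086
Seepage velocity v = K·i/n = 2.5 × 0.006086 / 0.29 = 0.05247 m/day = 19.16 m/yr.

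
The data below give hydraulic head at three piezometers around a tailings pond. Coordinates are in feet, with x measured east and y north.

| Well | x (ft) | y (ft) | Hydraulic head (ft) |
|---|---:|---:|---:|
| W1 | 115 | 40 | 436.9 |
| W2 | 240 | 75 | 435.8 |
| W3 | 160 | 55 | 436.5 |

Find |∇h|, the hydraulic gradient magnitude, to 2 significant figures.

0.0085

Taking W1 as reference: W2−W1 = (125, 35, -1.1); W3−W1 = (45, 15, -0.4).
Solve a·Δx + b·Δy = Δh: det = 125·15 − 45·35 = 300.
∂h/∂x = [(-1.1)·15 − (-0.4)·35] / 300 = -0.008333
∂h/∂y = [125·(-0.4) − 45·(-1.1)] / 300 = -0.001667
|∇h| = √(-0.008333² + -0.001667²) = 0.008498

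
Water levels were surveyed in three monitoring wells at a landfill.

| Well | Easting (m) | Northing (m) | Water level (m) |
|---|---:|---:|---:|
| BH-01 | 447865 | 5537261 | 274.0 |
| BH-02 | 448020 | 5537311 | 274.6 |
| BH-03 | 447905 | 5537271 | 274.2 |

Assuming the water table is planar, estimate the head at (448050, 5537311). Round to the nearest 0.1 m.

With h = a·x + b·y + c and BH-01 as origin, the differences give:
  155·a + 50·b = +0.6
  40·a + 10·b = +0.2
Eliminate b (×10 and ×50, subtract): -450·a = -4.00 → a = ∂h/∂x = +0.008889
Back-substitute: b = ∂h/∂y = -0.01556.
h(448050, 5537311) = 274.0 + (+0.008889)·(185) + (-0.01556)·(50) = 274.0 +1.644 -0.778 = 274.867 m.

274.9 m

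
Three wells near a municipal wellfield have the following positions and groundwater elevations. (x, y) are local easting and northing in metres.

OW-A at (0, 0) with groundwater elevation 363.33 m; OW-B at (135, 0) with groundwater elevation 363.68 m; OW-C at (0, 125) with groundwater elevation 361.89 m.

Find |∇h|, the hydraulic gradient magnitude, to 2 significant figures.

∂h/∂x = (363.68 − 363.33) / (135 − 0) = +0.002593
∂h/∂y = (361.89 − 363.33) / (125 − 0) = -0.01152
|∇h| = √(0.002593² + -0.01152²) = 0.01181

0.012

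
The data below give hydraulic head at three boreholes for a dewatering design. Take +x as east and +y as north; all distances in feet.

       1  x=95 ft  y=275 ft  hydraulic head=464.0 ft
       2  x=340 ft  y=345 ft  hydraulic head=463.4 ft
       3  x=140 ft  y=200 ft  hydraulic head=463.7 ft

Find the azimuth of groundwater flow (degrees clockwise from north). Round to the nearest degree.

Taking 1 as reference: 2−1 = (245, 70, -0.6); 3−1 = (45, -75, -0.3).
Determinant of the coordinate differences = 245·(-75) − 45·70 = -21525.
∂h/∂x = [(-0.6)·(-75) − (-0.3)·70] / -21525 = -0.003066
∂h/∂y = [245·(-0.3) − 45·(-0.6)] / -21525 = +0.002160
Flow direction (−∇h) has components (+0.003066 E, -0.002160 N).
Azimuth = atan2(E, N) = atan2(+0.003066, -0.002160) = 125.2° ≈ 125°.

125°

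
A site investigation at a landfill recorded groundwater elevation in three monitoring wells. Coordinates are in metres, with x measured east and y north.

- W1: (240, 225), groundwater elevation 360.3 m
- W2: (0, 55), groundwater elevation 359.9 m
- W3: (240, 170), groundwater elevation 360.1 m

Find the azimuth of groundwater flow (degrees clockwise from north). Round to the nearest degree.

Taking W1 as reference: W2−W1 = (-240, -170, -0.4); W3−W1 = (0, -55, -0.2).
Determinant of the coordinate differences = (-240)·(-55) − 0·(-170) = 13200.
∂h/∂x = [(-0.4)·(-55) − (-0.2)·(-170)] / 13200 = -0.0009091
∂h/∂y = [(-240)·(-0.2) − 0·(-0.4)] / 13200 = +0.003636
Flow direction (−∇h) has components (+0.0009091 E, -0.003636 N).
Azimuth = atan2(E, N) = atan2(+0.0009091, -0.003636) = 166.0° ≈ 166°.

166°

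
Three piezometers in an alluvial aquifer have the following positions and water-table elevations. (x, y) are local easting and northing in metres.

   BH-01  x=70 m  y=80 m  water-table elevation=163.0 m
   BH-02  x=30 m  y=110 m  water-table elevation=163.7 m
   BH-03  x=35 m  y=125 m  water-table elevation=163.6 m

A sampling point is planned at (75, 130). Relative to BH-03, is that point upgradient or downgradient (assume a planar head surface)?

With h = a·x + b·y + c and BH-01 as origin, the differences give:
  (-40)·a + 30·b = +0.7
  (-35)·a + 45·b = +0.6
Eliminate b (×45 and ×30, subtract): -750·a = 13.50 → a = ∂h/∂x = -0.01800
Back-substitute: b = ∂h/∂y = -0.0006667.
Head at (75, 130) = 163.0 + (-0.01800)·(5) + (-0.0006667)·(50) = 162.88 m.
That is lower than the 163.6 m at BH-03, so the point is downgradient.

downgradient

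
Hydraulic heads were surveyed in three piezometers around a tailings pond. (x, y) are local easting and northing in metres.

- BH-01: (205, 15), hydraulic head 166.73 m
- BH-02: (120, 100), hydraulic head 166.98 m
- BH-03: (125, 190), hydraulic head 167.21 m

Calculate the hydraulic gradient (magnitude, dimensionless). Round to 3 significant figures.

Taking BH-01 as reference: BH-02−BH-01 = (-85, 85, +0.25); BH-03−BH-01 = (-80, 175, +0.48).
Determinant of the coordinate differences = (-85)·175 − (-80)·85 = -8075.
∂h/∂x = [(+0.25)·175 − (+0.48)·85] / -8075 = -0.0003653
∂h/∂y = [(-85)·(+0.48) − (-80)·(+0.25)] / -8075 = +0.002576
|∇h| = √(-0.0003653² + 0.002576²) = 0.002602

0.00260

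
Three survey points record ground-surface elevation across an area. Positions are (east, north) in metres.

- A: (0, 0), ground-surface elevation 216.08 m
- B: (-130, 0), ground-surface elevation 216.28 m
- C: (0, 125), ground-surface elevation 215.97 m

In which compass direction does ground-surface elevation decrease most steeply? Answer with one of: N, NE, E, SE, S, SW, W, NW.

NE

∂z/∂x = (216.28 − 216.08) / (-130 − 0) = -0.001538
∂z/∂y = (215.97 − 216.08) / (125 − 0) = -0.0008800
Steepest decrease is along −∇f = (+0.001538 E, +0.0008800 N) → northeast.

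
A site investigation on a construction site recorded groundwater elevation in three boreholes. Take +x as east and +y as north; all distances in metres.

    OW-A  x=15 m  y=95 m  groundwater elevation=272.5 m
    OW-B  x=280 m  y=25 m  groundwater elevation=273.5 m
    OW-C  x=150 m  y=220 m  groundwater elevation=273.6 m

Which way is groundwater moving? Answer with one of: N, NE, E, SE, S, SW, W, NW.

With h = a·x + b·y + c and OW-A as origin, the differences give:
  265·a + (-70)·b = +1.0
  135·a + 125·b = +1.1
Eliminate b (×125 and ×(-70), subtract): 42575·a = 202.00 → a = ∂h/∂x = +0.004745
Back-substitute: b = ∂h/∂y = +0.003676.
Flow = −∇h = (-0.004745 east, -0.003676 north), which points southwest.

SW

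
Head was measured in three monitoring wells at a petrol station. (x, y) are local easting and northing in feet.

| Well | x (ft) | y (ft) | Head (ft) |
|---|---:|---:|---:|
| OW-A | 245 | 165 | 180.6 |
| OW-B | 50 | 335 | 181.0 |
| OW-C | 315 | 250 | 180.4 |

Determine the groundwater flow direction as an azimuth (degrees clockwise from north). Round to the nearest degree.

081°

With h = a·x + b·y + c and OW-A as origin, the differences give:
  (-195)·a + 170·b = +0.4
  70·a + 85·b = -0.2
Eliminate b (×85 and ×170, subtract): -28475·a = 68.00 → a = ∂h/∂x = -0.002388
Back-substitute: b = ∂h/∂y = -0.0003863.
Flow direction (−∇h) has components (+0.002388 E, +0.0003863 N).
Azimuth = atan2(E, N) = atan2(+0.002388, +0.0003863) = 80.8° ≈ 081°.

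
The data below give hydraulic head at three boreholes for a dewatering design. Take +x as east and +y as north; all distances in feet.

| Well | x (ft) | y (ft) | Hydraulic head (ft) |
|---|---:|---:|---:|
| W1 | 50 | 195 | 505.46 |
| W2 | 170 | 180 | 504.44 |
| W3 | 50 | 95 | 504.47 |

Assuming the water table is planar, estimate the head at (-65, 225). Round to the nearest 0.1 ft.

506.6 ft

Three-point gradient (reference W1): Δ to W2 = (120, -15, -1.02), Δ to W3 = (0, -100, -0.99).
∂h/∂x = -0.007262, ∂h/∂y = +0.009900 (det = -12000).
h(-65, 225) = 505.46 + (-0.007262)·(-115) + (+0.009900)·(30) = 505.46 +0.835 +0.297 = 506.592 ft.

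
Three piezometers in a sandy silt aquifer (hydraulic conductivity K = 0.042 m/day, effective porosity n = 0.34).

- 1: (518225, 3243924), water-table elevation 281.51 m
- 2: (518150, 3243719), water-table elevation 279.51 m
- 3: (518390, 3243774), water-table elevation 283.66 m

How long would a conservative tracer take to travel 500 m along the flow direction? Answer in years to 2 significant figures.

With h = a·x + b·y + c and 1 as origin, the differences give:
  (-75)·a + (-205)·b = -2.00
  165·a + (-150)·b = +2.15
Eliminate b (×(-150) and ×(-205), subtract): 45075·a = 740.750 → a = ∂h/∂x = +0.01643
Back-substitute: b = ∂h/∂y = +0.003744.
|∇h| = √(0.01643² + 0.003744²) = 0.01685
Seepage velocity v = K·i/n = 0.042 × 0.01685 / 0.34 = 0.002081 m/day.
t = 500 / 0.002081 = 2.403e+05 days = 658 years.

660 years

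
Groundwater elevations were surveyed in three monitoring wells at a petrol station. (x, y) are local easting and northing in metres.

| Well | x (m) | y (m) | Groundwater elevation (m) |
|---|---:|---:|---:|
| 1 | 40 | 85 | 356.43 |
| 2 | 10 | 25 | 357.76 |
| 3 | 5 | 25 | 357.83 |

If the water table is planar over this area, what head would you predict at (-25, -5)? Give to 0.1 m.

358.7 m

Taking 1 as reference: 2−1 = (-30, -60, +1.33); 3−1 = (-35, -60, +1.40).
Determinant of the coordinate differences = (-30)·(-60) − (-35)·(-60) = -300.
∂h/∂x = [(+1.33)·(-60) − (+1.40)·(-60)] / -300 = -0.01400
∂h/∂y = [(-30)·(+1.40) − (-35)·(+1.33)] / -300 = -0.01517
h(-25, -5) = 356.43 + (-0.01400)·(-65) + (-0.01517)·(-90) = 356.43 +0.910 +1.365 = 358.705 m.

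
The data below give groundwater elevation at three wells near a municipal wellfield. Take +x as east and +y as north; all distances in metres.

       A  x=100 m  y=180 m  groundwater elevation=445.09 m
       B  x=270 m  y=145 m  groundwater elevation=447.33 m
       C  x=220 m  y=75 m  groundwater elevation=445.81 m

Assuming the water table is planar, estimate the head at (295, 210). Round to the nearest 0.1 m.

448.4 m

Taking A as reference: B−A = (170, -35, +2.24); C−A = (120, -105, +0.72).
Solve a·Δx + b·Δy = Δh: det = 170·(-105) − 120·(-35) = -13650.
∂h/∂x = [(+2.24)·(-105) − (+0.72)·(-35)] / -13650 = +0.01538
∂h/∂y = [170·(+0.72) − 120·(+2.24)] / -13650 = +0.01073
h(295, 210) = 445.09 + (+0.01538)·(195) + (+0.01073)·(30) = 445.09 +3.000 +0.322 = 448.412 m.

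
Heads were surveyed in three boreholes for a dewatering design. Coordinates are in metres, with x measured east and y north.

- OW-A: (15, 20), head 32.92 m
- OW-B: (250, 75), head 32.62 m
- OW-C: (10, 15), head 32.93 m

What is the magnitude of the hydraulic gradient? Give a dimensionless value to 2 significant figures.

Differences from OW-A: to OW-B (Δx, Δy, Δh) = (235, 55, -0.30); to OW-C = (-5, -5, +0.01).
Solve a·Δx + b·Δy = Δh: det = 235·(-5) − (-5)·55 = -900.
∂h/∂x = [(-0.30)·(-5) − (+0.01)·55] / -900 = -0.001056
∂h/∂y = [235·(+0.01) − (-5)·(-0.30)] / -900 = -0.0009444
|∇h| = √(-0.001056² + -0.0009444²) = 0.001417

0.0014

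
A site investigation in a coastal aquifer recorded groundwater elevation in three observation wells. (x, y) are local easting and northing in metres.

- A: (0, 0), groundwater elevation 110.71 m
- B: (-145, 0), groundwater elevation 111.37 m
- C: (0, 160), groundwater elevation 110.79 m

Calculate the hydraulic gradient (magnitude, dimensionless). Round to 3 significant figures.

0.00458

∂h/∂x = (111.37 − 110.71) / (-145 − 0) = -0.004552
∂h/∂y = (110.79 − 110.71) / (160 − 0) = +0.0005000
|∇h| = √(-0.004552² + 0.0005000²) = 0.004579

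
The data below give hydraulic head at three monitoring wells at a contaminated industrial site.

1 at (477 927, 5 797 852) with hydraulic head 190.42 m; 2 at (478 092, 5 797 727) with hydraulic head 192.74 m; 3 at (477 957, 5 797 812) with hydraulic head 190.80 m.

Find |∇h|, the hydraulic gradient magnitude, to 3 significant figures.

With h = a·x + b·y + c and 1 as origin, the differences give:
  165·a + (-125)·b = +2.32
  30·a + (-40)·b = +0.38
Eliminate b (×(-40) and ×(-125), subtract): -2850·a = -45.300 → a = ∂h/∂x = +0.01589
Back-substitute: b = ∂h/∂y = +0.002421.
|∇h| = √(0.01589² + 0.002421²) = 0.01607

0.0161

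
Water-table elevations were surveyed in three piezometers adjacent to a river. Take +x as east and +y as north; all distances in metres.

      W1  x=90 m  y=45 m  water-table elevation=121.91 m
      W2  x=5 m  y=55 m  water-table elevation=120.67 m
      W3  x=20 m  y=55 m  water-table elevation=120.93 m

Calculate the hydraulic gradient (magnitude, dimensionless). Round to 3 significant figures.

0.0291

With h = a·x + b·y + c and W1 as origin, the differences give:
  (-85)·a + 10·b = -1.24
  (-70)·a + 10·b = -0.98
Eliminate b (×10 and ×10, subtract): -150·a = -2.600 → a = ∂h/∂x = +0.01733
Back-substitute: b = ∂h/∂y = +0.02333.
|∇h| = √(0.01733² + 0.02333²) = 0.02906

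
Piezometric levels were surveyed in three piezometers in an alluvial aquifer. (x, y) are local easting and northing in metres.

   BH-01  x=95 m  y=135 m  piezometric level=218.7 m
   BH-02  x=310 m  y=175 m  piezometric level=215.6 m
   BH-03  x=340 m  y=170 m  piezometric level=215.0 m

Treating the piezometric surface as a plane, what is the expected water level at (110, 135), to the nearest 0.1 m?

Differences from BH-01: to BH-02 (Δx, Δy, Δh) = (215, 40, -3.1); to BH-03 = (245, 35, -3.7).
Determinant of the coordinate differences = 215·35 − 245·40 = -2275.
∂h/∂x = [(-3.1)·35 − (-3.7)·40] / -2275 = -0.01736
∂h/∂y = [215·(-3.7) − 245·(-3.1)] / -2275 = +0.01582
h(110, 135) = 218.7 + (-0.01736)·(15) + (+0.01582)·(0) = 218.7 -0.260 +0.000 = 218.440 m.

218.4 m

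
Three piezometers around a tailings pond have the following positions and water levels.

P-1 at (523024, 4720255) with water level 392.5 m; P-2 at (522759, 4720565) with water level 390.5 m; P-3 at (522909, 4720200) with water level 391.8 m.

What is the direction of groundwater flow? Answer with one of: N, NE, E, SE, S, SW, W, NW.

W

Differences from P-1: to P-2 (Δx, Δy, Δh) = (-265, 310, -2.0); to P-3 = (-115, -55, -0.7).
Solve a·Δx + b·Δy = Δh: det = (-265)·(-55) − (-115)·310 = 50225.
∂h/∂x = [(-2.0)·(-55) − (-0.7)·310] / 50225 = +0.006511
∂h/∂y = [(-265)·(-0.7) − (-115)·(-2.0)] / 50225 = -0.0008860
Flow = −∇h = (-0.006511 east, +0.0008860 north), which points west.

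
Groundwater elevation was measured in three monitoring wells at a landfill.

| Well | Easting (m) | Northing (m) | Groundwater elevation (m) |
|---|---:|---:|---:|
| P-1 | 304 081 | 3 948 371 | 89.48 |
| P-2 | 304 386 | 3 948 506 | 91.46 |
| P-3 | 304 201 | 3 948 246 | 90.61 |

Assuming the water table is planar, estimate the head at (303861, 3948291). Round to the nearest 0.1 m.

88.0 m

With h = a·x + b·y + c and P-1 as origin, the differences give:
  305·a + 135·b = +1.98
  120·a + (-125)·b = +1.13
Eliminate b (×(-125) and ×135, subtract): -54325·a = -400.050 → a = ∂h/∂x = +0.007364
Back-substitute: b = ∂h/∂y = -0.001971.
h(303861, 3948291) = 89.48 + (+0.007364)·(-220) + (-0.001971)·(-80) = 89.48 -1.620 +0.158 = 88.018 m.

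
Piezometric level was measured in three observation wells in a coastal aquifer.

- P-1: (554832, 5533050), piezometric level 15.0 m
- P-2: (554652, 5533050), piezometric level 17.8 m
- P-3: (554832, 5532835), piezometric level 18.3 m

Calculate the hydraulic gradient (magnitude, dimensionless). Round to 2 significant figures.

0.022

∂h/∂x = (17.8 − 15.0) / (554652 − 554832) = -0.01556
∂h/∂y = (18.3 − 15.0) / (5532835 − 5533050) = -0.01535
|∇h| = √(-0.01556² + -0.01535²) = 0.02186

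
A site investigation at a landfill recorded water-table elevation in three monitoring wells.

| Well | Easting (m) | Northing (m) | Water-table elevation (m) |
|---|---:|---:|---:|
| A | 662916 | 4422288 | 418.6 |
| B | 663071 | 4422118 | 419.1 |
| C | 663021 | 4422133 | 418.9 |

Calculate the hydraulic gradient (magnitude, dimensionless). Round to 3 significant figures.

0.00440

Differences from A: to B (Δx, Δy, Δh) = (155, -170, +0.5); to C = (105, -155, +0.3).
Determinant of the coordinate differences = 155·(-155) − 105·(-170) = -6175.
∂h/∂x = [(+0.5)·(-155) − (+0.3)·(-170)] / -6175 = +0.004291
∂h/∂y = [155·(+0.3) − 105·(+0.5)] / -6175 = +0.0009717
|∇h| = √(0.004291² + 0.0009717²) = 0.0044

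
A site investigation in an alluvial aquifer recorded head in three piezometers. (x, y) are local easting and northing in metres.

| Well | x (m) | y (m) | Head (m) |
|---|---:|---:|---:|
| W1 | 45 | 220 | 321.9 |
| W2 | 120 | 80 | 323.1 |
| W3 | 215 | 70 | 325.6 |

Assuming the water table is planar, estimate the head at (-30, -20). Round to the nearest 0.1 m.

318.5 m

Three-point gradient (reference W1): Δ to W2 = (75, -140, +1.2), Δ to W3 = (170, -150, +3.7).
∂h/∂x = +0.02693, ∂h/∂y = +0.005857 (det = 12550).
h(-30, -20) = 321.9 + (+0.02693)·(-75) + (+0.005857)·(-240) = 321.9 -2.020 -1.406 = 318.475 m.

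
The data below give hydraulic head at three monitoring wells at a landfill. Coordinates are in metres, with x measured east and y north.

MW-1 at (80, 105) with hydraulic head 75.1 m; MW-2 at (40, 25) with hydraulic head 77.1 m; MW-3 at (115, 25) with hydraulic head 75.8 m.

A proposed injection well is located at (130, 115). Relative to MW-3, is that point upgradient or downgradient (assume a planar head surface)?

Differences from MW-1: to MW-2 (Δx, Δy, Δh) = (-40, -80, +2.0); to MW-3 = (35, -80, +0.7).
Determinant of the coordinate differences = (-40)·(-80) − 35·(-80) = 6000.
∂h/∂x = [(+2.0)·(-80) − (+0.7)·(-80)] / 6000 = -0.01733
∂h/∂y = [(-40)·(+0.7) − 35·(+2.0)] / 6000 = -0.01633
Head at (130, 115) = 75.1 + (-0.01733)·(50) + (-0.01633)·(10) = 74.07 m.
That is lower than the 75.8 m at MW-3, so the point is downgradient.

downgradient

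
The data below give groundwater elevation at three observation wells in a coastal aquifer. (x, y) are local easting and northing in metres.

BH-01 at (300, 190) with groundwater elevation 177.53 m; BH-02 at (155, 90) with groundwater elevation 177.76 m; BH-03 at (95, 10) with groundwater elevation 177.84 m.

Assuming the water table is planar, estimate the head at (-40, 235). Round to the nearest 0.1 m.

178.2 m

Three-point gradient (reference BH-01): Δ to BH-02 = (-145, -100, +0.23), Δ to BH-03 = (-205, -180, +0.31).
∂h/∂x = -0.001857, ∂h/∂y = +0.0003929 (det = 5600).
h(-40, 235) = 177.53 + (-0.001857)·(-340) + (+0.0003929)·(45) = 177.53 +0.631 +0.018 = 178.179 m.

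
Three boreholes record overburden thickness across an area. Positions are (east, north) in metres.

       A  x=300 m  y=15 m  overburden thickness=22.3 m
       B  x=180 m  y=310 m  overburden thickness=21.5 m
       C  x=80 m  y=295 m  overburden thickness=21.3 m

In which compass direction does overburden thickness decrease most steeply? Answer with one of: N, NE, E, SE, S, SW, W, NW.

With d = a·x + b·y + c and A as origin, the differences give:
  (-120)·a + 295·b = -0.8
  (-220)·a + 280·b = -1.0
Eliminate b (×280 and ×295, subtract): 31300·a = 71.00 → a = ∂d/∂x = +0.002268
Back-substitute: b = ∂d/∂y = -0.001789.
Steepest decrease is along −∇f = (-0.002268 E, +0.001789 N) → northwest.

NW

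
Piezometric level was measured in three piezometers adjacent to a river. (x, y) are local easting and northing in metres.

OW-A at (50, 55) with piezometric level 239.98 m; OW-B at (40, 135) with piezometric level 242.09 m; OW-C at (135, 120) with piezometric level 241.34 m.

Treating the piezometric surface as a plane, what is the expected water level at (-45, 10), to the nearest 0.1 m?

Three-point gradient (reference OW-A): Δ to OW-B = (-10, 80, +2.11), Δ to OW-C = (85, 65, +1.36).
∂h/∂x = -0.003805, ∂h/∂y = +0.02590 (det = -7450).
h(-45, 10) = 239.98 + (-0.003805)·(-95) + (+0.02590)·(-45) = 239.98 +0.362 -1.165 = 239.176 m.

239.2 m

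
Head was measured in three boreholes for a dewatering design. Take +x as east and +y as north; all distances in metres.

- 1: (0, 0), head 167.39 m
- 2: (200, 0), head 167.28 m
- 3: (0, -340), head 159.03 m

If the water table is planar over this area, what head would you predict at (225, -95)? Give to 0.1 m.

∂h/∂x = (167.28 − 167.39) / (200 − 0) = -0.0005500
∂h/∂y = (159.03 − 167.39) / (-340 − 0) = +0.02459
h(225, -95) = 167.39 + (-0.0005500)·(225) + (+0.02459)·(-95) = 167.39 -0.124 -2.336 = 164.930 m.

164.9 m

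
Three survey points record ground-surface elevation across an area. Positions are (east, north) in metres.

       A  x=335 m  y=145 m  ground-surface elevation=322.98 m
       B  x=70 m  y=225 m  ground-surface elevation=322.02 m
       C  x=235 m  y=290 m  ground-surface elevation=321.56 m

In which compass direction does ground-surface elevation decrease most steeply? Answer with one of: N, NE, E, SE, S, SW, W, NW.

N

With z = a·x + b·y + c and A as origin, the differences give:
  (-265)·a + 80·b = -0.96
  (-100)·a + 145·b = -1.42
Eliminate b (×145 and ×80, subtract): -30425·a = -25.600 → a = ∂z/∂x = +0.0008414
Back-substitute: b = ∂z/∂y = -0.009213.
Steepest decrease is along −∇f = (-0.0008414 E, +0.009213 N) → north.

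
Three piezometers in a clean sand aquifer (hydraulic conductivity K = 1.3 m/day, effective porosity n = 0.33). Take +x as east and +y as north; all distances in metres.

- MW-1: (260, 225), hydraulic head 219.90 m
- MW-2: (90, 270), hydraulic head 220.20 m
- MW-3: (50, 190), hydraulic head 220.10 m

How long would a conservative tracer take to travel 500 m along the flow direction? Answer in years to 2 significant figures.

With h = a·x + b·y + c and MW-1 as origin, the differences give:
  (-170)·a + 45·b = +0.30
  (-210)·a + (-35)·b = +0.20
Eliminate b (×(-35) and ×45, subtract): 15400·a = -19.500 → a = ∂h/∂x = -0.001266
Back-substitute: b = ∂h/∂y = +0.001883.
|∇h| = √(-0.001266² + 0.001883²) = 0.002269
Seepage velocity v = K·i/n = 1.3 × 0.002269 / 0.33 = 0.008938 m/day.
t = 500 / 0.008938 = 5.594e+04 days = 153 years.

150 years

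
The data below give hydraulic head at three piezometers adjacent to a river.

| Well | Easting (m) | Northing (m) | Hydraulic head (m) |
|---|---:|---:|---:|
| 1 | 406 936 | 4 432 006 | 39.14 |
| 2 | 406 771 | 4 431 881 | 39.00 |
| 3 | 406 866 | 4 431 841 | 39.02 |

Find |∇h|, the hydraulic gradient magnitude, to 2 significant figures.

0.00070

Differences from 1: to 2 (Δx, Δy, Δh) = (-165, -125, -0.14); to 3 = (-70, -165, -0.12).
Determinant of the coordinate differences = (-165)·(-165) − (-70)·(-125) = 18475.
∂h/∂x = [(-0.14)·(-165) − (-0.12)·(-125)] / 18475 = +0.0004384
∂h/∂y = [(-165)·(-0.12) − (-70)·(-0.14)] / 18475 = +0.0005413
|∇h| = √(0.0004384² + 0.0005413²) = 0.0006966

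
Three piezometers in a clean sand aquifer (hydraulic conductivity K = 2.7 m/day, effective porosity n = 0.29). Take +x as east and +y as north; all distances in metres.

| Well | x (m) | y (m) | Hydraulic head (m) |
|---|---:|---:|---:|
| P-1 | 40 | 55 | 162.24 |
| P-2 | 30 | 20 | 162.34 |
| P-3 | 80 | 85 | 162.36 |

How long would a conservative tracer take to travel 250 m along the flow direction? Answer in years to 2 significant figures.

9.1 years

Three-point gradient (reference P-1): Δ to P-2 = (-10, -35, +0.10), Δ to P-3 = (40, 30, +0.12).
∂h/∂x = +0.006545, ∂h/∂y = -0.004727 (det = 1100).
|∇h| = √(0.006545² + -0.004727²) = 0.008074
Seepage velocity v = K·i/n = 2.7 × 0.008074 / 0.29 = 0.07517 m/day.
t = 250 / 0.07517 = 3326 days = 9.11 years.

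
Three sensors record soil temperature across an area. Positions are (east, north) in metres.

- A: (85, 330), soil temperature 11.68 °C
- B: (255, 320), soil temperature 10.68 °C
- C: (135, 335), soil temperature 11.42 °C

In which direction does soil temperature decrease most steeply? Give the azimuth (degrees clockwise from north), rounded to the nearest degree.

127°

Taking A as reference: B−A = (170, -10, -1.00); C−A = (50, 5, -0.26).
Determinant of the coordinate differences = 170·5 − 50·(-10) = 1350.
∂T/∂x = [(-1.00)·5 − (-0.26)·(-10)] / 1350 = -0.005630
∂T/∂y = [170·(-0.26) − 50·(-1.00)] / 1350 = +0.004296
Steepest decrease is along −∇f: components (+0.005630 E, -0.004296 N).
Azimuth = atan2(+0.005630, -0.004296) = 127.3° ≈ 127°.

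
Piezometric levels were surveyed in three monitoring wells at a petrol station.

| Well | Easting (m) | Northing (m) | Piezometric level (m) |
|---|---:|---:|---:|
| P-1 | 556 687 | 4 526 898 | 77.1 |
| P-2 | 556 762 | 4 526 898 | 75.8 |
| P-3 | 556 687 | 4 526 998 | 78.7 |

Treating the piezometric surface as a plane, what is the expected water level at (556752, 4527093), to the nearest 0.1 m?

79.1 m

∂h/∂x = (75.8 − 77.1) / (556762 − 556687) = -0.01733
∂h/∂y = (78.7 − 77.1) / (4526998 − 4526898) = +0.01600
h(556752, 4527093) = 77.1 + (-0.01733)·(65) + (+0.01600)·(195) = 77.1 -1.127 +3.120 = 79.093 m.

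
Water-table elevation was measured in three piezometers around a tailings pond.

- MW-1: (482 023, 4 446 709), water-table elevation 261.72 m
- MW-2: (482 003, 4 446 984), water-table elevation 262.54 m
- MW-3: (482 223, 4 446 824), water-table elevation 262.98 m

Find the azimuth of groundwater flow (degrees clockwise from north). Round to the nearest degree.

Three-point gradient (reference MW-1): Δ to MW-2 = (-20, 275, +0.82), Δ to MW-3 = (200, 115, +1.26).
∂h/∂x = +0.004401, ∂h/∂y = +0.003302 (det = -57300).
Flow direction (−∇h) has components (-0.004401 E, -0.003302 N).
Azimuth = atan2(E, N) = atan2(-0.004401, -0.003302) = 233.1° ≈ 233°.

233°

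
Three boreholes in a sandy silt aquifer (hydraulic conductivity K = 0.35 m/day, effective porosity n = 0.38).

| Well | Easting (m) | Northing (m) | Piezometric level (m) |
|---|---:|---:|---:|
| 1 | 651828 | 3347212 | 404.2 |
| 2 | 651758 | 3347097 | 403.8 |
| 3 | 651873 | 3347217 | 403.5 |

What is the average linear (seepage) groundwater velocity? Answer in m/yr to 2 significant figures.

7.4 m/yr

With h = a·x + b·y + c and 1 as origin, the differences give:
  (-70)·a + (-115)·b = -0.4
  45·a + 5·b = -0.7
Eliminate b (×5 and ×(-115), subtract): 4825·a = -82.50 → a = ∂h/∂x = -0.01710
Back-substitute: b = ∂h/∂y = +0.01389.
|∇h| = √(-0.01710² + 0.01389²) = 0.02203
Seepage velocity v = K·i/n = 0.35 × 0.02203 / 0.38 = 0.02029 m/day = 7.411 m/yr.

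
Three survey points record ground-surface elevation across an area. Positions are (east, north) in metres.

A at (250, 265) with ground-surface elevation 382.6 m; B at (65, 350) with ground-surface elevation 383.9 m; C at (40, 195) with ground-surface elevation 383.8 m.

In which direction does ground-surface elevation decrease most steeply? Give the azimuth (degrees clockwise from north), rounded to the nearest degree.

105°

Differences from A: to B (Δx, Δy, Δh) = (-185, 85, +1.3); to C = (-210, -70, +1.2).
Determinant of the coordinate differences = (-185)·(-70) − (-210)·85 = 30800.
∂z/∂x = [(+1.3)·(-70) − (+1.2)·85] / 30800 = -0.006266
∂z/∂y = [(-185)·(+1.2) − (-210)·(+1.3)] / 30800 = +0.001656
Steepest decrease is along −∇f: components (+0.006266 E, -0.001656 N).
Azimuth = atan2(+0.006266, -0.001656) = 104.8° ≈ 105°.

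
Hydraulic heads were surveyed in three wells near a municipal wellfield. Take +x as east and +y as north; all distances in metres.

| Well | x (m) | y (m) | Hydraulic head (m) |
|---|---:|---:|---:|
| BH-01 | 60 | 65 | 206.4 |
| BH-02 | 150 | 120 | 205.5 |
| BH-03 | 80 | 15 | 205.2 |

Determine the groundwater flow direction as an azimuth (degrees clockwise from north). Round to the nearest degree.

Differences from BH-01: to BH-02 (Δx, Δy, Δh) = (90, 55, -0.9); to BH-03 = (20, -50, -1.2).
Solve a·Δx + b·Δy = Δh: det = 90·(-50) − 20·55 = -5600.
∂h/∂x = [(-0.9)·(-50) − (-1.2)·55] / -5600 = -0.01982
∂h/∂y = [90·(-1.2) − 20·(-0.9)] / -5600 = +0.01607
Flow direction (−∇h) has components (+0.01982 E, -0.01607 N).
Azimuth = atan2(E, N) = atan2(+0.01982, -0.01607) = 129.0° ≈ 129°.

129°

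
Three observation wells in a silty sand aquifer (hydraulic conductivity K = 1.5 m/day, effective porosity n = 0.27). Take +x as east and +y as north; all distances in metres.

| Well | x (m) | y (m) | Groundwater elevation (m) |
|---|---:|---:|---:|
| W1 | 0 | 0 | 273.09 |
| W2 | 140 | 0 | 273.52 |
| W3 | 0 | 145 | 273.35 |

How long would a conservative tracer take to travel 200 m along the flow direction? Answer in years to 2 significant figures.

28 years

∂h/∂x = (273.52 − 273.09) / (140 − 0) = +0.003071
∂h/∂y = (273.35 − 273.09) / (145 − 0) = +0.001793
|∇h| = √(0.003071² + 0.001793²) = 0.003556
Seepage velocity v = K·i/n = 1.5 × 0.003556 / 0.27 = 0.01976 m/day.
t = 200 / 0.01976 = 1.012e+04 days = 27.7 years.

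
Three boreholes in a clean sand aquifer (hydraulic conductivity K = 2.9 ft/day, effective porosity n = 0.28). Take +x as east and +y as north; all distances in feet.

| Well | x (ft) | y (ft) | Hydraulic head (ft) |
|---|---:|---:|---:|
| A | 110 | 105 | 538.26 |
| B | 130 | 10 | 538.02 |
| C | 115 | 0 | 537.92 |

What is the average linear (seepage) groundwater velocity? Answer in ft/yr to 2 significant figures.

With h = a·x + b·y + c and A as origin, the differences give:
  20·a + (-95)·b = -0.24
  5·a + (-105)·b = -0.34
Eliminate b (×(-105) and ×(-95), subtract): -1625·a = -7.100 → a = ∂h/∂x = +0.004369
Back-substitute: b = ∂h/∂y = +0.003446.
|∇h| = √(0.004369² + 0.003446²) = 0.005564
Seepage velocity v = K·i/n = 2.9 × 0.005564 / 0.28 = 0.05763 ft/day = 21.05 ft/yr.

21 ft/yr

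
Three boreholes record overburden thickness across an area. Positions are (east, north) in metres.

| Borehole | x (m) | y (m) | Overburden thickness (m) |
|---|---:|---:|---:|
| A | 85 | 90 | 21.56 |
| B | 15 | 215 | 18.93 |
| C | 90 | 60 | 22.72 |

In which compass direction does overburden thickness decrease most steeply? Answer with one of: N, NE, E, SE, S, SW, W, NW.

Three-point gradient (reference A): Δ to B = (-70, 125, -2.63), Δ to C = (5, -30, +1.16).
∂d/∂x = -0.04481, ∂d/∂y = -0.04614 (det = 1475).
Steepest decrease is along −∇f = (+0.04481 E, +0.04614 N) → northeast.

NE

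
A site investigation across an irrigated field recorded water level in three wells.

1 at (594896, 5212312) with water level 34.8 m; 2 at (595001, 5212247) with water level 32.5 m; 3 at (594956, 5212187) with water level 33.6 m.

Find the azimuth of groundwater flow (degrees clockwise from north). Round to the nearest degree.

With h = a·x + b·y + c and 1 as origin, the differences give:
  105·a + (-65)·b = -2.3
  60·a + (-125)·b = -1.2
Eliminate b (×(-125) and ×(-65), subtract): -9225·a = 209.50 → a = ∂h/∂x = -0.02271
Back-substitute: b = ∂h/∂y = -0.001301.
Flow direction (−∇h) has components (+0.02271 E, +0.001301 N).
Azimuth = atan2(E, N) = atan2(+0.02271, +0.001301) = 86.7° ≈ 087°.

087°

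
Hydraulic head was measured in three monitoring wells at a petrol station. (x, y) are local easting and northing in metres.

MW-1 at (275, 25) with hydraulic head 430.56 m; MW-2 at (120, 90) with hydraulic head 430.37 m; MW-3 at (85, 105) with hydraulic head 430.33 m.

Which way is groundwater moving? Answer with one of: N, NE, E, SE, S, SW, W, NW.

SW

Differences from MW-1: to MW-2 (Δx, Δy, Δh) = (-155, 65, -0.19); to MW-3 = (-190, 80, -0.23).
Determinant of the coordinate differences = (-155)·80 − (-190)·65 = -50.
∂h/∂x = [(-0.19)·80 − (-0.23)·65] / -50 = +0.005000
∂h/∂y = [(-155)·(-0.23) − (-190)·(-0.19)] / -50 = +0.009000
Flow = −∇h = (-0.005000 east, -0.009000 north), which points southwest.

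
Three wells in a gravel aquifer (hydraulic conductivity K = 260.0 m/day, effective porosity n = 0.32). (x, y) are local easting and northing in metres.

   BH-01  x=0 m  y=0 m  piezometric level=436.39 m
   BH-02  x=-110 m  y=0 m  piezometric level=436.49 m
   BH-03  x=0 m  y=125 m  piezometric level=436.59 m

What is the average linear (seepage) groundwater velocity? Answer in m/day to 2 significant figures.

∂h/∂x = (436.49 − 436.39) / (-110 − 0) = -0.0009091
∂h/∂y = (436.59 − 436.39) / (125 − 0) = +0.001600
|∇h| = √(-0.0009091² + 0.001600²) = 0.00184
Seepage velocity v = K·i/n = 260.0 × 0.00184 / 0.32 = 1.495 m/day.

1.5 m/day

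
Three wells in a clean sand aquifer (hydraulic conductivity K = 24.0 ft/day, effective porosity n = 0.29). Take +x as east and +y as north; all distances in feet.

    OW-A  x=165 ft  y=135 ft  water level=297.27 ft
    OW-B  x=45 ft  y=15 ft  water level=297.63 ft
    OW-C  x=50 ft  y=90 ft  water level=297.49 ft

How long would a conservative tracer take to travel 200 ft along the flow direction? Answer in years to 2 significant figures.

With h = a·x + b·y + c and OW-A as origin, the differences give:
  (-120)·a + (-120)·b = +0.36
  (-115)·a + (-45)·b = +0.22
Eliminate b (×(-45) and ×(-120), subtract): -8400·a = 10.200 → a = ∂h/∂x = -0.001214
Back-substitute: b = ∂h/∂y = -0.001786.
|∇h| = √(-0.001214² + -0.001786²) = 0.00216
Seepage velocity v = K·i/n = 24.0 × 0.00216 / 0.29 = 0.1788 ft/day.
t = 200 / 0.1788 = 1119 days = 3.06 years.

3.1 years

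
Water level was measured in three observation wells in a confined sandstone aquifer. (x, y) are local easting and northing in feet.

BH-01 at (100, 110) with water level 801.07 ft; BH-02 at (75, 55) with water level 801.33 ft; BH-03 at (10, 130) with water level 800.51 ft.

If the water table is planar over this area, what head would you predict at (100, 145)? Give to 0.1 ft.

Differences from BH-01: to BH-02 (Δx, Δy, Δh) = (-25, -55, +0.26); to BH-03 = (-90, 20, -0.56).
Solve a·Δx + b·Δy = Δh: det = (-25)·20 − (-90)·(-55) = -5450.
∂h/∂x = [(+0.26)·20 − (-0.56)·(-55)] / -5450 = +0.004697
∂h/∂y = [(-25)·(-0.56) − (-90)·(+0.26)] / -5450 = -0.006862
h(100, 145) = 801.07 + (+0.004697)·(0) + (-0.006862)·(35) = 801.07 +0.000 -0.240 = 800.830 ft.

800.8 ft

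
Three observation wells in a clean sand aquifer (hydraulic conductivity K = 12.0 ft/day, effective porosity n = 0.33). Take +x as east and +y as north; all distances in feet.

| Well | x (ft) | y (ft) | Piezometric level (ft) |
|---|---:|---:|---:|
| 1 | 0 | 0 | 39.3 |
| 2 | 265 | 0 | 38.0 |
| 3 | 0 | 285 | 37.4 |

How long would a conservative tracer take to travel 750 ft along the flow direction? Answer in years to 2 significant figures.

6.8 years

∂h/∂x = (38.0 − 39.3) / (265 − 0) = -0.004906
∂h/∂y = (37.4 − 39.3) / (285 − 0) = -0.006667
|∇h| = √(-0.004906² + -0.006667²) = 0.008278
Seepage velocity v = K·i/n = 12.0 × 0.008278 / 0.33 = 0.301 ft/day.
t = 750 / 0.301 = 2492 days = 6.82 years.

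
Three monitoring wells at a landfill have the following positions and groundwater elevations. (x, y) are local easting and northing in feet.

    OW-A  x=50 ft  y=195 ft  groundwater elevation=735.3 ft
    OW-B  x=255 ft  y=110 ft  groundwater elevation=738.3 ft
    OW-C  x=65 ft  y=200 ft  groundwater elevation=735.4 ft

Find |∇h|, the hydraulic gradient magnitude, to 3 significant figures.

Taking OW-A as reference: OW-B−OW-A = (205, -85, +3.0); OW-C−OW-A = (15, 5, +0.1).
Determinant of the coordinate differences = 205·5 − 15·(-85) = 2300.
∂h/∂x = [(+3.0)·5 − (+0.1)·(-85)] / 2300 = +0.01022
∂h/∂y = [205·(+0.1) − 15·(+3.0)] / 2300 = -0.01065
|∇h| = √(0.01022² + -0.01065²) = 0.01476

0.0148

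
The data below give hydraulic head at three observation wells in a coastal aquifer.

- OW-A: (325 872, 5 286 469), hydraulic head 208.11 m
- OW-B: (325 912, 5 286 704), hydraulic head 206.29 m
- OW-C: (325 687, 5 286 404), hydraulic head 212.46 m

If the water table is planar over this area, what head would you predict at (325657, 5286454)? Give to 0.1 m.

212.9 m

Taking OW-A as reference: OW-B−OW-A = (40, 235, -1.82); OW-C−OW-A = (-185, -65, +4.35).
Solve a·Δx + b·Δy = Δh: det = 40·(-65) − (-185)·235 = 40875.
∂h/∂x = [(-1.82)·(-65) − (+4.35)·235] / 40875 = -0.02211
∂h/∂y = [40·(+4.35) − (-185)·(-1.82)] / 40875 = -0.003980
h(325657, 5286454) = 208.11 + (-0.02211)·(-215) + (-0.003980)·(-15) = 208.11 +4.755 +0.060 = 212.924 m.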